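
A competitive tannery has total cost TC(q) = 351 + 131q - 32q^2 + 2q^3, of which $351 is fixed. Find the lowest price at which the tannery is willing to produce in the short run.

$3 per unit

Short-run supply begins at min AVC. From VC = 131q - 32q^2 + 2q^3, AVC = 131 - 32q + 2q^2.
At the minimum of AVC, MC = AVC. MC = 131 - 64q + 6q^2; setting MC = AVC gives 4q^2 - 32q = 0, so q = 8. min AVC = 3.
So the shutdown price is $3.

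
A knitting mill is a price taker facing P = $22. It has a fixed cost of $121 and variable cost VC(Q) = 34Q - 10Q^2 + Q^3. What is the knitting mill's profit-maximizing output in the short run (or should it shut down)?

Produce at Q = 6

Variable cost is VC = 34Q - 10Q^2 + Q^3, so AVC = VC/Q = 34 - 10Q + Q^2 and MC = dTC/dQ = 34 - 20Q + 3Q^2.
AVC is minimized where dAVC/dQ = -10 + 2Q = 0, at Q = 5; min AVC = 34 - 10·5 + 5^2 = $9.
Because $22 ≥ $9, revenue can cover variable cost; the firm operates.
Solving P = MC: 12 - 20Q + 3Q^2 = 0 ⇒ Q = 2/3 or 6. On the upward-sloping branch, Q* = 6.
Check: AVC at Q = 6 is $10 ≤ P, so revenue covers variable cost.
Profit = P·Q − TC = 22·6 − 181 = -$49, a loss, but smaller than the $121 fixed cost the firm would lose by shutting down.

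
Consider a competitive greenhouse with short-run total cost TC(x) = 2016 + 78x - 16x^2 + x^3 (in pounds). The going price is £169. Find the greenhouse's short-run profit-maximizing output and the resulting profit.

AVC = 78 - 16x + x^2; min AVC = £14 at x = 8. Since P = £169 ≥ min AVC, the firm produces.
MC = 78 - 32x + 3x^2. Setting P = MC and taking the root on the rising branch gives x* = 13.
TR = 169·13 = 2197. TC = 2016 + 507 = 2523. Profit = 2197 − 2523 = -£326.
That loss of £326 beats the £2016 the firm would lose by shutting down; producing recovers £1690 of fixed cost.

Profit = -£326 at x = 13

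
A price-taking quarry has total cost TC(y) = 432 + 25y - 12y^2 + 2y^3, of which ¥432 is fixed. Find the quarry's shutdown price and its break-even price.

Shutdown price = min AVC. AVC = 25 - 12y + 2y^2, with vertex at y = 3 and minimum ¥7.
ATC = 432/y + 25 - 12y + 2y^2. Setting dATC/dy = −432/y^2 − 12 + 4y = 0 gives y = 6 (since 4·6^3 − 12·6^2 = 432).
min ATC = 432/6 + 25 − 12·6 + 2·6^2 = ¥97. That is the break-even price.
Between these two prices the firm operates at a loss; above ¥97 it earns a profit.

Shutdown price = ¥7; break-even price = ¥97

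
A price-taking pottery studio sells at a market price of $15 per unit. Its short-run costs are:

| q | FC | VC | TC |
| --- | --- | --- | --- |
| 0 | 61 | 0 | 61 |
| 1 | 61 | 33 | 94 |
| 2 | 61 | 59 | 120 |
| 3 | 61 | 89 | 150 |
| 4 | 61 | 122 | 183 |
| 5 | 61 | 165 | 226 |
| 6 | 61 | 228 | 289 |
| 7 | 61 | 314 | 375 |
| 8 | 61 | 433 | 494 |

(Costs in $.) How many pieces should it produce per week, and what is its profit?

Tabulate TR − TC: q=0: -61; q=1: -79; q=2: -90; q=3: -105; q=4: -123; q=5: -151; q=6: -199; q=7: -270; q=8: -374.
Profit is highest at q = 0. Equivalently, the lowest AVC in the table is 59/2 ≈ $29.50 at q = 2, and P = $15 falls below it — price never covers variable cost, so the firm shuts down and loses only its fixed cost.

q = 0 (shut down); profit = -$61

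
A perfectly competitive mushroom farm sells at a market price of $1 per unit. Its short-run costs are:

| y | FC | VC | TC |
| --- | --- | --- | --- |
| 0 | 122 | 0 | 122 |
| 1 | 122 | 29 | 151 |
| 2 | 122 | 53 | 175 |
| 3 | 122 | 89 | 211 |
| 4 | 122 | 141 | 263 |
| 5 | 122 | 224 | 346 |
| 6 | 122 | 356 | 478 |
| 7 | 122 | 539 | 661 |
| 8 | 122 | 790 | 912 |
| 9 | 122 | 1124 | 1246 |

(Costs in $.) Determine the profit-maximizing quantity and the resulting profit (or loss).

Compute π = P·y − TC at each output: y=0: -122; y=1: -150; y=2: -173; y=3: -208; y=4: -259; y=5: -341; y=6: -472; y=7: -654; y=8: -904; y=9: -1237.
Profit is highest at y = 0. Equivalently, the lowest AVC in the table is 53/2 ≈ $26.50 at y = 2, and P = $1 falls below it — price never covers variable cost, so the firm shuts down and loses only its fixed cost.

y = 0 (shut down); profit = -$122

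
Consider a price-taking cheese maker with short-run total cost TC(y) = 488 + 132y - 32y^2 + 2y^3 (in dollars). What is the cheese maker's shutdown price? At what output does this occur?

The firm shuts down when price falls below the minimum of average variable cost. AVC = VC/y = 132 - 32y + 2y^2.
dAVC/dy = -32 + 4y = 0 gives y = 8. min AVC = 132 - 32·8 + 2·8^2 = 4.
So the shutdown price is $4.

$4 per unit, at y = 8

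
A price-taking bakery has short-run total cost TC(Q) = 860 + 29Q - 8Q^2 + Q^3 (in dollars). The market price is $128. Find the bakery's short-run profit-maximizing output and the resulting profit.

AVC = 29 - 8Q + Q^2; min AVC = $13 at Q = 4. Since P = $128 ≥ min AVC, the firm produces.
MC = 29 - 16Q + 3Q^2. Setting P = MC and taking the root on the rising branch gives Q* = 9.
TR = 128·9 = 1152. TC = 860 + 342 = 1202. Profit = 1152 − 1202 = -$50.
By producing, the firm covers all variable cost plus $810 of fixed cost; shutting down would lose the full $860.

Profit = -$50 at Q = 9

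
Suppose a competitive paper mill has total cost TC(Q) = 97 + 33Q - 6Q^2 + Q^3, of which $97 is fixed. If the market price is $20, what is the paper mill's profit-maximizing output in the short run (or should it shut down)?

Shut down

From TC, MC = TC'(Q) = 33 - 12Q + 3Q^2 and AVC = VC/Q = 33 - 6Q + Q^2.
AVC is minimized where dAVC/dQ = -6 + 2Q = 0, at Q = 3; min AVC = 33 - 6·3 + 3^2 = $24.
With P < min AVC ($20 < $24), every unit sold adds to the loss.
The firm minimizes its loss by shutting down and losing only its fixed cost of $97.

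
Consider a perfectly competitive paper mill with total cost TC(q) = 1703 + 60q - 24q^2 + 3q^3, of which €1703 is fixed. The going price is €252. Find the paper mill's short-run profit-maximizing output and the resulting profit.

AVC = 60 - 24q + 3q^2; min AVC = €12 at q = 4. Since P = €252 ≥ min AVC, the firm produces.
With MC = 60 - 48q + 9q^2, P = MC on the upward-sloping part at q* = 8.
TR = 252·8 = 2016. TC = 1703 + 480 = 2183. Profit = 2016 − 2183 = -€167.
Shutting down would mean losing the fixed cost of €1703, so operating at a loss of €167 is better by €1536.

Profit = -€167 at q = 8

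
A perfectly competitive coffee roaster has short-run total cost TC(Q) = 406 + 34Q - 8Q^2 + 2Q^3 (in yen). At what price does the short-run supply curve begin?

Short-run supply begins at min AVC. From VC = 34Q - 8Q^2 + 2Q^3, AVC = 34 - 8Q + 2Q^2.
At the minimum of AVC, MC = AVC. MC = 34 - 16Q + 6Q^2; setting MC = AVC gives 4Q^2 - 8Q = 0, so Q = 2. min AVC = 26.
The firm shuts down for any P below ¥26.

¥26 per unit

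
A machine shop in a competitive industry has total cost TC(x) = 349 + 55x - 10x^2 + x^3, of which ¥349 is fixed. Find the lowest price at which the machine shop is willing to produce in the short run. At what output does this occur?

¥30 per unit, at x = 5

The shutdown price is the minimum of AVC. VC = 55x - 10x^2 + x^3, so AVC = 55 - 10x + x^2.
At the minimum of AVC, MC = AVC. MC = 55 - 20x + 3x^2; setting MC = AVC gives 2x^2 - 10x = 0, so x = 5. min AVC = 30.
For P < ¥30 the firm produces nothing.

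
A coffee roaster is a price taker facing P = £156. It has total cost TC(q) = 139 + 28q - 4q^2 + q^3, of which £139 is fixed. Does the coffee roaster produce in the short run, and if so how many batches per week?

Strip out fixed cost: VC = 28q - 4q^2 + q^3. Then AVC = 28 - 4q + q^2 and MC = 28 - 8q + 3q^2.
AVC hits its minimum where MC = AVC, at q = 2, giving min AVC = 28 - 4·2 + 2^2 = £24.
P = £156 exceeds min AVC = £24, so the firm stays open.
P = MC gives -128 - 8q + 3q^2 = 0, with roots -16/3 and 8. Take the larger (rising MC): q* = 8.
Check: AVC at q = 8 is £60 ≤ P, so revenue covers variable cost.
Profit = P·q − TC = 156·8 − 619 = £629.

Produce at q = 8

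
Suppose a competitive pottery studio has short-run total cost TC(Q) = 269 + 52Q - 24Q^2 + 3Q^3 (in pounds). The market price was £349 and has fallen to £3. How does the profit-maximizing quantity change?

AVC = 52 - 24Q + 3Q^2, minimized at Q = 4 where min AVC = £4. MC = 52 - 48Q + 9Q^2.
With P = £349 above the shutdown price, P = MC gives Q = 9.
At P = £3 < min AVC = £4, price no longer covers variable cost at any output, so the firm shuts down: Q = 0.

Output falls from 9 to 0 (the firm shuts down)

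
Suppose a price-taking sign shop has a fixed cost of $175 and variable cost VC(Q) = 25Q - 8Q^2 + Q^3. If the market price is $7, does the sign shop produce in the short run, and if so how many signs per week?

Variable cost is VC = 25Q - 8Q^2 + Q^3, so AVC = VC/Q = 25 - 8Q + Q^2 and MC = dTC/dQ = 25 - 16Q + 3Q^2.
AVC hits its minimum where MC = AVC, at Q = 4, giving min AVC = 25 - 8·4 + 4^2 = $9.
P = $7 lies below min AVC = $9; no output level covers variable cost.
Shutting down limits the loss to fixed cost, $175.

Shut down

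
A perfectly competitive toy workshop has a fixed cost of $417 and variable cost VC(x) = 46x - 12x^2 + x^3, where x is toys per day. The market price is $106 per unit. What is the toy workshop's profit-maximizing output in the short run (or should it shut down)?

From TC, MC = TC'(x) = 46 - 24x + 3x^2 and AVC = VC/x = 46 - 12x + x^2.
AVC hits its minimum where MC = AVC, at x = 6, giving min AVC = 46 - 12·6 + 6^2 = $10.
Since P = $106 ≥ min AVC = $10, price covers variable cost and the firm should produce.
P = MC gives -60 - 24x + 3x^2 = 0, with roots -2 and 10. Take the larger (rising MC): x* = 10.
Check: AVC at x = 10 is $26 ≤ P, so revenue covers variable cost.
Profit = P·x − TC = 106·10 − 677 = $383.

Produce at x = 10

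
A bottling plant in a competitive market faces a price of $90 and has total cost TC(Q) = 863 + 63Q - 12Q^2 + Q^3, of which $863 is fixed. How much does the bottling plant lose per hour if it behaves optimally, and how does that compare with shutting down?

AVC = 63 - 12Q + Q^2 has its minimum $27 at Q = 6; price $90 clears that bar, so the firm operates.
With MC = 63 - 24Q + 3Q^2, P = MC on the upward-sloping part at Q* = 9.
TR = 90·9 = 810. TC = 863 + 324 = 1187. Profit = 810 − 1187 = -$377.
That loss of $377 beats the $863 the firm would lose by shutting down; producing recovers $486 of fixed cost.

Profit = -$377 at Q = 9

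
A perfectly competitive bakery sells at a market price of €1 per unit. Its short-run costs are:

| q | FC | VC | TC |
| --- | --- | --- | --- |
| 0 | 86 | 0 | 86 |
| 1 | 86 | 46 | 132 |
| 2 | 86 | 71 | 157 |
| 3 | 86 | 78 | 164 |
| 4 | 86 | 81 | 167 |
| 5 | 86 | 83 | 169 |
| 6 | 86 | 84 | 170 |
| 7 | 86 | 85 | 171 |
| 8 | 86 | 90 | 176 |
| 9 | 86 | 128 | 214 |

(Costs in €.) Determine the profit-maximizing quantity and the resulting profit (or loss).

Tabulate TR − TC: q=0: -86; q=1: -131; q=2: -155; q=3: -161; q=4: -163; q=5: -164; q=6: -164; q=7: -164; q=8: -168; q=9: -205.
Profit is highest at q = 0. Equivalently, the lowest AVC in the table is 90/8 ≈ €11.25 at q = 8, and P = €1 falls below it — price never covers variable cost, so the firm shuts down and loses only its fixed cost.

q = 0 (shut down); profit = -€86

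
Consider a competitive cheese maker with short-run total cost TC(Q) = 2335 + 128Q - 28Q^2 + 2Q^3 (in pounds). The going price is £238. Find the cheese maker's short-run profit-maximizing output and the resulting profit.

Profit = -£399 at Q = 11

AVC = 128 - 28Q + 2Q^2 has its minimum £30 at Q = 7; price £238 clears that bar, so the firm operates.
With MC = 128 - 56Q + 6Q^2, P = MC on the upward-sloping part at Q* = 11.
TR = 238·11 = 2618. TC = 2335 + 682 = 3017. Profit = 2618 − 3017 = -£399.
Shutting down would mean losing the fixed cost of £2335, so operating at a loss of £399 is better by £1936.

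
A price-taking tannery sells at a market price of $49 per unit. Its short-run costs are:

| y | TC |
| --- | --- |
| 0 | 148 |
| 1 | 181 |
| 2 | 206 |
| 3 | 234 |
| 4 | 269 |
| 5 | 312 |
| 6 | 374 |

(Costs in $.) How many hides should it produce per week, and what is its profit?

Compute π = P·y − TC at each output: y=0: -148; y=1: -132; y=2: -108; y=3: -87; y=4: -73; y=5: -67; y=6: -80.
Profit is maximized at y = 5. AVC there is 164/5 = $32.80 ≤ P, so producing beats shutting down (which would give -$148).

y = 5; profit = -$67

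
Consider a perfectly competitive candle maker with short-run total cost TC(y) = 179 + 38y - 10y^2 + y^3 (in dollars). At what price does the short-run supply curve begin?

$13 per unit

The firm shuts down when price falls below the minimum of average variable cost. AVC = VC/y = 38 - 10y + y^2.
dAVC/dy = -10 + 2y = 0 gives y = 5. min AVC = 38 - 10·5 + 5^2 = 13.
For P < $13 the firm produces nothing.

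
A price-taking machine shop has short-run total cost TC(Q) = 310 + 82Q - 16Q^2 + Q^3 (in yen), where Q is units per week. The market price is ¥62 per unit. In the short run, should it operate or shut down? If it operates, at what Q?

Produce at Q = 10

From TC, MC = TC'(Q) = 82 - 32Q + 3Q^2 and AVC = VC/Q = 82 - 16Q + Q^2.
The AVC parabola has its vertex at Q = 16/2 = 8, where AVC = 82 - 16·8 + 8^2 = ¥18.
Since P = ¥62 ≥ min AVC = ¥18, price covers variable cost and the firm should produce.
Solving P = MC: 20 - 32Q + 3Q^2 = 0 ⇒ Q = 2/3 or 10. On the upward-sloping branch, Q* = 10.
Check: AVC at Q = 10 is ¥22 ≤ P, so revenue covers variable cost.
Profit = P·Q − TC = 62·10 − 530 = ¥90.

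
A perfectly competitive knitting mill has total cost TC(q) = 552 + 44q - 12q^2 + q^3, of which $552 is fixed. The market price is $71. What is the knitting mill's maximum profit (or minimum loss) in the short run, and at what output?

AVC = 44 - 12q + q^2 has its minimum $8 at q = 6; price $71 clears that bar, so the firm operates.
MC = 44 - 24q + 3q^2. Setting P = MC and taking the root on the rising branch gives q* = 9.
TR = 71·9 = 639. TC = 552 + 153 = 705. Profit = 639 − 705 = -$66.
That loss of $66 beats the $552 the firm would lose by shutting down; producing recovers $486 of fixed cost.

Profit = -$66 at q = 9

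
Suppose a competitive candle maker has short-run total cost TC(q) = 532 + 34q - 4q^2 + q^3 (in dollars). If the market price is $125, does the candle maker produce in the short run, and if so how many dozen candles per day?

Produce at q = 7

Strip out fixed cost: VC = 34q - 4q^2 + q^3. Then AVC = 34 - 4q + q^2 and MC = 34 - 8q + 3q^2.
The AVC parabola has its vertex at q = 4/2 = 2, where AVC = 34 - 4·2 + 2^2 = $30.
P = $125 exceeds min AVC = $30, so the firm stays open.
Solving P = MC: -91 - 8q + 3q^2 = 0 ⇒ q = -13/3 or 7. On the upward-sloping branch, q* = 7.
Check: AVC at q = 7 is $55 ≤ P, so revenue covers variable cost.
Profit = P·q − TC = 125·7 − 917 = -$42, a loss, but smaller than the $532 fixed cost the firm would lose by shutting down.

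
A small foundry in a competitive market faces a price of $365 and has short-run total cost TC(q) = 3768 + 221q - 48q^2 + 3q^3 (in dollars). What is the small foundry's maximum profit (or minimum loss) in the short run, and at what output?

AVC = 221 - 48q + 3q^2; min AVC = $29 at q = 8. Since P = $365 ≥ min AVC, the firm produces.
MC = 221 - 96q + 9q^2. Setting P = MC and taking the root on the rising branch gives q* = 12.
TR = 365·12 = 4380. TC = 3768 + 924 = 4692. Profit = 4380 − 4692 = -$312.
Shutting down would mean losing the fixed cost of $3768, so operating at a loss of $312 is better by $3456.

Profit = -$312 at q = 12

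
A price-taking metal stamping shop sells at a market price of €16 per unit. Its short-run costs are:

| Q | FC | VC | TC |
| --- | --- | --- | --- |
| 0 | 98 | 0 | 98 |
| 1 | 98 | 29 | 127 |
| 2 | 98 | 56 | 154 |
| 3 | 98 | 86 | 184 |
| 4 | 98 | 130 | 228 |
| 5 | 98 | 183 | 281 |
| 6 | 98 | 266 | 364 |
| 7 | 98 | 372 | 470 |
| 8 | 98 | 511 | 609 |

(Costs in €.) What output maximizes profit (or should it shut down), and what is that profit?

Compute π = P·Q − TC at each output: Q=0: -98; Q=1: -111; Q=2: -122; Q=3: -136; Q=4: -164; Q=5: -201; Q=6: -268; Q=7: -358; Q=8: -481.
Profit is highest at Q = 0. Equivalently, the lowest AVC in the table is 56/2 ≈ €28 at Q = 2, and P = €16 falls below it — price never covers variable cost, so the firm shuts down and loses only its fixed cost.

Q = 0 (shut down); profit = -€98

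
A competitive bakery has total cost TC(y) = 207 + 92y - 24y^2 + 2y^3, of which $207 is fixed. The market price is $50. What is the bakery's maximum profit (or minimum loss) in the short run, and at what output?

Profit = -$11 at y = 7

AVC = 92 - 24y + 2y^2; min AVC = $20 at y = 6. Since P = $50 ≥ min AVC, the firm produces.
With MC = 92 - 48y + 6y^2, P = MC on the upward-sloping part at y* = 7.
TR = 50·7 = 350. TC = 207 + 154 = 361. Profit = 350 − 361 = -$11.
That loss of $11 beats the $207 the firm would lose by shutting down; producing recovers $196 of fixed cost.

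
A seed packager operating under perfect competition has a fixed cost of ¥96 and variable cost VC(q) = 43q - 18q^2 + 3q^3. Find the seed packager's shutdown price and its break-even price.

AVC = 43 - 18q + 3q^2; minimized at q = 3, giving min AVC = ¥16. That is the shutdown price.
ATC = 96/q + 43 - 18q + 3q^2. Setting dATC/dq = −96/q^2 − 18 + 6q = 0 gives q = 4 (since 6·4^3 − 18·4^2 = 96).
min ATC = 96/4 + 43 − 18·4 + 3·4^2 = ¥43. That is the break-even price.
For ¥16 ≤ P < ¥43 the firm produces at a loss; below ¥16 it shuts down.

Shutdown price = ¥16; break-even price = ¥43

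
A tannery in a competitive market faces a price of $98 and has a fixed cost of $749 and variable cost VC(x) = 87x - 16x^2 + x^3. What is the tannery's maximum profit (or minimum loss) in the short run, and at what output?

Profit = -$23 at x = 11

AVC = 87 - 16x + x^2; min AVC = $23 at x = 8. Since P = $98 ≥ min AVC, the firm produces.
MC = 87 - 32x + 3x^2. Setting P = MC and taking the root on the rising branch gives x* = 11.
TR = 98·11 = 1078. TC = 749 + 352 = 1101. Profit = 1078 − 1101 = -$23.
By producing, the firm covers all variable cost plus $726 of fixed cost; shutting down would lose the full $749.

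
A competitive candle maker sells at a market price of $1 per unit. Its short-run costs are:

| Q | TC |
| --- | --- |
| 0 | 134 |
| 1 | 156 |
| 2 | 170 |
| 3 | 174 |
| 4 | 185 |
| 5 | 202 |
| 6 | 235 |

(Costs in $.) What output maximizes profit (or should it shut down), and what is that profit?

Q = 0 (shut down); profit = -$134

Tabulate TR − TC: Q=0: -134; Q=1: -155; Q=2: -168; Q=3: -171; Q=4: -181; Q=5: -197; Q=6: -229.
Profit is highest at Q = 0. Equivalently, the lowest AVC in the table is 51/4 ≈ $12.75 at Q = 4, and P = $1 falls below it — price never covers variable cost, so the firm shuts down and loses only its fixed cost.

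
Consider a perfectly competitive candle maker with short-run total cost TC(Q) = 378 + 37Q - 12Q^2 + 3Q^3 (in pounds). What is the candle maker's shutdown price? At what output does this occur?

£25 per unit, at Q = 2

The firm shuts down when price falls below the minimum of average variable cost. AVC = VC/Q = 37 - 12Q + 3Q^2.
At the minimum of AVC, MC = AVC. MC = 37 - 24Q + 9Q^2; setting MC = AVC gives 6Q^2 - 12Q = 0, so Q = 2. min AVC = 25.
So the shutdown price is £25.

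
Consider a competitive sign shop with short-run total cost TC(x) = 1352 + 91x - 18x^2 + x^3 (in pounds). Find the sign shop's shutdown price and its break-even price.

AVC = 91 - 18x + x^2; minimized at x = 9, giving min AVC = £10. That is the shutdown price.
ATC = 1352/x + 91 - 18x + x^2. Setting dATC/dx = −1352/x^2 − 18 + 2x = 0 gives x = 13 (since 2·13^3 − 18·13^2 = 1352).
min ATC = 1352/13 + 91 − 18·13 + 13^2 = £130. That is the break-even price.
For £10 ≤ P < £130 the firm produces at a loss; below £10 it shuts down.

Shutdown price = £10; break-even price = £130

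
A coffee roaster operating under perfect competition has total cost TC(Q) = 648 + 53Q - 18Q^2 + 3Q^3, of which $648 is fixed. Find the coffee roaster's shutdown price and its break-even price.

Shutdown price = $26; break-even price = $161

Shutdown price = min AVC. AVC = 53 - 18Q + 3Q^2, with vertex at Q = 3 and minimum $26.
ATC = 648/Q + 53 - 18Q + 3Q^2. Setting dATC/dQ = −648/Q^2 − 18 + 6Q = 0 gives Q = 6 (since 6·6^3 − 18·6^2 = 648).
min ATC = 648/6 + 53 − 18·6 + 3·6^2 = $161. That is the break-even price.
For $26 ≤ P < $161 the firm produces at a loss; below $26 it shuts down.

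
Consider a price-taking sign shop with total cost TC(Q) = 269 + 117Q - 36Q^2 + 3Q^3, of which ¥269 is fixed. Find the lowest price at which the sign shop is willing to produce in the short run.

¥9 per unit

The firm shuts down when price falls below the minimum of average variable cost. AVC = VC/Q = 117 - 36Q + 3Q^2.
At the minimum of AVC, MC = AVC. MC = 117 - 72Q + 9Q^2; setting MC = AVC gives 6Q^2 - 36Q = 0, so Q = 6. min AVC = 9.
For P < ¥9 the firm produces nothing.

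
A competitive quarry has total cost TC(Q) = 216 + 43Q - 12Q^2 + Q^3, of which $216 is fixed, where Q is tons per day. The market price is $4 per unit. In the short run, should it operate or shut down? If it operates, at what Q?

Variable cost is VC = 43Q - 12Q^2 + Q^3, so AVC = VC/Q = 43 - 12Q + Q^2 and MC = dTC/dQ = 43 - 24Q + 3Q^2.
AVC is minimized where dAVC/dQ = -12 + 2Q = 0, at Q = 6; min AVC = 43 - 12·6 + 6^2 = $7.
P = $4 lies below min AVC = $7; no output level covers variable cost.
The firm minimizes its loss by shutting down and losing only its fixed cost of $216.

Shut down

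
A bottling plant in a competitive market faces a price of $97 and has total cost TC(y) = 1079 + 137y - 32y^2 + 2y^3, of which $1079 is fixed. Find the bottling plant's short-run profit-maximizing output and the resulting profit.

Profit = -$279 at y = 10

AVC = 137 - 32y + 2y^2; min AVC = $9 at y = 8. Since P = $97 ≥ min AVC, the firm produces.
With MC = 137 - 64y + 6y^2, P = MC on the upward-sloping part at y* = 10.
TR = 97·10 = 970. TC = 1079 + 170 = 1249. Profit = 970 − 1249 = -$279.
That loss of $279 beats the $1079 the firm would lose by shutting down; producing recovers $800 of fixed cost.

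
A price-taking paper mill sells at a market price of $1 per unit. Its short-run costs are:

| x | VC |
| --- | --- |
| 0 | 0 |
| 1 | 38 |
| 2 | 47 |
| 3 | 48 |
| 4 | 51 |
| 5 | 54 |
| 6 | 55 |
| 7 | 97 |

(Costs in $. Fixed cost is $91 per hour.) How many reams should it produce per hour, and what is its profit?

Profit at each row (π = 1x − TC): x=0: -91; x=1: -128; x=2: -136; x=3: -136; x=4: -138; x=5: -140; x=6: -140; x=7: -181.
Profit is highest at x = 0. Equivalently, the lowest AVC in the table is 55/6 ≈ $9.17 at x = 6, and P = $1 falls below it — price never covers variable cost, so the firm shuts down and loses only its fixed cost.

x = 0 (shut down); profit = -$91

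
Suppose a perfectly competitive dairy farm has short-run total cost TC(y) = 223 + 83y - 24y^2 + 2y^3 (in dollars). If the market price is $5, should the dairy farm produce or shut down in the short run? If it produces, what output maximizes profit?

Shut down

Variable cost is VC = 83y - 24y^2 + 2y^3, so AVC = VC/y = 83 - 24y + 2y^2 and MC = dTC/dy = 83 - 48y + 6y^2.
AVC is minimized where dAVC/dy = -24 + 4y = 0, at y = 6; min AVC = 83 - 24·6 + 2·6^2 = $11.
Since P = $5 < min AVC = $11, price fails to cover variable cost at any output.
Shutting down limits the loss to fixed cost, $223.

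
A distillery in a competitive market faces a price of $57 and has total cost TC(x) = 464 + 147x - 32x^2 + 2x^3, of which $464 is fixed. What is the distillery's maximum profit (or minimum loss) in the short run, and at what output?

Profit = -$140 at x = 9

AVC = 147 - 32x + 2x^2 has its minimum $19 at x = 8; price $57 clears that bar, so the firm operates.
MC = 147 - 64x + 6x^2. Setting P = MC and taking the root on the rising branch gives x* = 9.
TR = 57·9 = 513. TC = 464 + 189 = 653. Profit = 513 − 653 = -$140.
Shutting down would mean losing the fixed cost of $464, so operating at a loss of $140 is better by $324.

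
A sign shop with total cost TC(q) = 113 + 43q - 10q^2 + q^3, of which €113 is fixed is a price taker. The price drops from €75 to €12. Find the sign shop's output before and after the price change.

Output falls from 8 to 0 (the firm shuts down)

AVC = 43 - 10q + q^2, minimized at q = 5 where min AVC = €18. MC = 43 - 20q + 3q^2.
At P = €75 ≥ min AVC, set P = MC on the rising branch: q = 8.
At P = €12 < min AVC = €18, price no longer covers variable cost at any output, so the firm shuts down: q = 0.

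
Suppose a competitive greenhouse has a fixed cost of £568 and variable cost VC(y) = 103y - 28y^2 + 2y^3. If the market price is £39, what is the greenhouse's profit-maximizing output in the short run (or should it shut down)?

Variable cost is VC = 103y - 28y^2 + 2y^3, so AVC = VC/y = 103 - 28y + 2y^2 and MC = dTC/dy = 103 - 56y + 6y^2.
AVC hits its minimum where MC = AVC, at y = 7, giving min AVC = 103 - 28·7 + 2·7^2 = £5.
Because £39 ≥ £5, revenue can cover variable cost; the firm operates.
Solving P = MC: 64 - 56y + 6y^2 = 0 ⇒ y = 4/3 or 8. On the upward-sloping branch, y* = 8.
Check: AVC at y = 8 is £7 ≤ P, so revenue covers variable cost.
Profit = P·y − TC = 39·8 − 624 = -£312, a loss, but smaller than the £568 fixed cost the firm would lose by shutting down.

Produce at y = 8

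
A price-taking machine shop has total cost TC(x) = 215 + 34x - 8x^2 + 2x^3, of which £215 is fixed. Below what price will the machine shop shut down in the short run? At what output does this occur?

£26 per unit, at x = 2

The shutdown price is the minimum of AVC. VC = 34x - 8x^2 + 2x^3, so AVC = 34 - 8x + 2x^2.
At the minimum of AVC, MC = AVC. MC = 34 - 16x + 6x^2; setting MC = AVC gives 4x^2 - 8x = 0, so x = 2. min AVC = 26.
The firm shuts down for any P below £26.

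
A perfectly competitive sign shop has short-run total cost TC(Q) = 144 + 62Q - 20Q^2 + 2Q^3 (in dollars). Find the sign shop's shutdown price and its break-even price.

Shutdown price = $12; break-even price = $38

AVC = 62 - 20Q + 2Q^2; minimized at Q = 5, giving min AVC = $12. That is the shutdown price.
ATC = 144/Q + 62 - 20Q + 2Q^2. Setting dATC/dQ = −144/Q^2 − 20 + 4Q = 0 gives Q = 6 (since 4·6^3 − 20·6^2 = 144).
min ATC = 144/6 + 62 − 20·6 + 2·6^2 = $38. That is the break-even price.
Between these two prices the firm operates at a loss; above $38 it earns a profit.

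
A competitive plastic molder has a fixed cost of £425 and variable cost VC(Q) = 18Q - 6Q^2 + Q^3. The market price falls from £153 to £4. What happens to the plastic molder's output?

Output falls from 9 to 0 (the firm shuts down)

AVC = 18 - 6Q + Q^2, minimized at Q = 3 where min AVC = £9. MC = 18 - 12Q + 3Q^2.
At P = £153 ≥ min AVC, set P = MC on the rising branch: Q = 9.
At P = £4 < min AVC = £9, price no longer covers variable cost at any output, so the firm shuts down: Q = 0.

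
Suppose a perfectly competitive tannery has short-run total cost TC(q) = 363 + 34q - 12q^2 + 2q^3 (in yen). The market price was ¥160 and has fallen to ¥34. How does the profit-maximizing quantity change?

MC = 34 - 24q + 6q^2; the shutdown threshold is min AVC = ¥16 (at q = 3).
At P = ¥160 ≥ min AVC, set P = MC on the rising branch: q = 7.
At P = ¥34 ≥ min AVC, set P = MC: q = 4. The firm stays open but cuts output.

Output falls from 7 to 4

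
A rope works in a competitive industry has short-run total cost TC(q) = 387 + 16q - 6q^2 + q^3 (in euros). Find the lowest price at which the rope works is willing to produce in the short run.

Short-run supply begins at min AVC. From VC = 16q - 6q^2 + q^3, AVC = 16 - 6q + q^2.
At the minimum of AVC, MC = AVC. MC = 16 - 12q + 3q^2; setting MC = AVC gives 2q^2 - 6q = 0, so q = 3. min AVC = 7.
For P < €7 the firm produces nothing.

€7 per unit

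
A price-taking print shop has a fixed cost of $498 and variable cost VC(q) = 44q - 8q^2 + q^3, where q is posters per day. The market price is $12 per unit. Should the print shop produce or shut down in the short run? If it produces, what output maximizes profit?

From TC, MC = TC'(q) = 44 - 16q + 3q^2 and AVC = VC/q = 44 - 8q + q^2.
AVC is minimized where dAVC/dq = -8 + 2q = 0, at q = 4; min AVC = 44 - 8·4 + 4^2 = $28.
P = $12 lies below min AVC = $28; no output level covers variable cost.
Best response: produce nothing and absorb the $498 fixed cost.

Shut down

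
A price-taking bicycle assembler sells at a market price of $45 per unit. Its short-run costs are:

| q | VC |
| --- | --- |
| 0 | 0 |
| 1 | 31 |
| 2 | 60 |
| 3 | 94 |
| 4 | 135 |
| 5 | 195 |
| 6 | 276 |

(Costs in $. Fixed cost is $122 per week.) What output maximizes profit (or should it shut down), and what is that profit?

q = 4; profit = -$77

Profit at each row (π = 45q − TC): q=0: -122; q=1: -108; q=2: -92; q=3: -81; q=4: -77; q=5: -92; q=6: -128.
Profit is maximized at q = 4. AVC there is 135/4 = $33.75 ≤ P, so producing beats shutting down (which would give -$122).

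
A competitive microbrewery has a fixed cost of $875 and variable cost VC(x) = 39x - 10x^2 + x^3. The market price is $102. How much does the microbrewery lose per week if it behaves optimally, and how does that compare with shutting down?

Profit = -$227 at x = 9

AVC = 39 - 10x + x^2; min AVC = $14 at x = 5. Since P = $102 ≥ min AVC, the firm produces.
MC = 39 - 20x + 3x^2. Setting P = MC and taking the root on the rising branch gives x* = 9.
TR = 102·9 = 918. TC = 875 + 270 = 1145. Profit = 918 − 1145 = -$227.
Shutting down would mean losing the fixed cost of $875, so operating at a loss of $227 is better by $648.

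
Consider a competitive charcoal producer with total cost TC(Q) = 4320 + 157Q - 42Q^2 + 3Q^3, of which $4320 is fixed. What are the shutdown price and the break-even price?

Shutdown price = $10; break-even price = $445

Shutdown price = min AVC. AVC = 157 - 42Q + 3Q^2, with vertex at Q = 7 and minimum $10.
ATC = 4320/Q + 157 - 42Q + 3Q^2. Setting dATC/dQ = −4320/Q^2 − 42 + 6Q = 0 gives Q = 12 (since 6·12^3 − 42·12^2 = 4320).
min ATC = 4320/12 + 157 − 42·12 + 3·12^2 = $445. That is the break-even price.
For $10 ≤ P < $445 the firm produces at a loss; below $10 it shuts down.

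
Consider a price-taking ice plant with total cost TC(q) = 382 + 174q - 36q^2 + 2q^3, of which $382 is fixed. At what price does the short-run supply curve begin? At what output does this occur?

The firm shuts down when price falls below the minimum of average variable cost. AVC = VC/q = 174 - 36q + 2q^2.
dAVC/dq = -36 + 4q = 0 gives q = 9. min AVC = 174 - 36·9 + 2·9^2 = 12.
So the shutdown price is $12.

$12 per unit, at q = 9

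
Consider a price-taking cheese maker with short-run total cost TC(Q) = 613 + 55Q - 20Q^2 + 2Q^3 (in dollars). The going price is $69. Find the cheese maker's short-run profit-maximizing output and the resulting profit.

AVC = 55 - 20Q + 2Q^2 has its minimum $5 at Q = 5; price $69 clears that bar, so the firm operates.
With MC = 55 - 40Q + 6Q^2, P = MC on the upward-sloping part at Q* = 7.
TR = 69·7 = 483. TC = 613 + 91 = 704. Profit = 483 − 704 = -$221.
Shutting down would mean losing the fixed cost of $613, so operating at a loss of $221 is better by $392.

Profit = -$221 at Q = 7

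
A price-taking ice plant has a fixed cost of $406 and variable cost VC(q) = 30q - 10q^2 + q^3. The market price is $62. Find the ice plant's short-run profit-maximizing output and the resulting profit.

AVC = 30 - 10q + q^2 has its minimum $5 at q = 5; price $62 clears that bar, so the firm operates.
With MC = 30 - 20q + 3q^2, P = MC on the upward-sloping part at q* = 8.
TR = 62·8 = 496. TC = 406 + 112 = 518. Profit = 496 − 518 = -$22.
Shutting down would mean losing the fixed cost of $406, so operating at a loss of $22 is better by $384.

Profit = -$22 at q = 8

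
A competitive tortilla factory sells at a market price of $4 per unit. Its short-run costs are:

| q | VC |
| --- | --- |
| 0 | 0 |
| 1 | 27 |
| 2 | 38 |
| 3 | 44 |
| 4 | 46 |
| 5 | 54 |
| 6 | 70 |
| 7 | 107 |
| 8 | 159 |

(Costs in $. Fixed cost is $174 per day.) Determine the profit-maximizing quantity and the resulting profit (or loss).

Tabulate TR − TC: q=0: -174; q=1: -197; q=2: -204; q=3: -206; q=4: -204; q=5: -208; q=6: -220; q=7: -253; q=8: -301.
Profit is highest at q = 0. Equivalently, the lowest AVC in the table is 54/5 ≈ $10.80 at q = 5, and P = $4 falls below it — price never covers variable cost, so the firm shuts down and loses only its fixed cost.

q = 0 (shut down); profit = -$174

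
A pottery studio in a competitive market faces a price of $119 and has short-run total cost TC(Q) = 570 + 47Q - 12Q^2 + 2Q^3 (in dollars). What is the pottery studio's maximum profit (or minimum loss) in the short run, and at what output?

Profit = -$138 at Q = 6

AVC = 47 - 12Q + 2Q^2 has its minimum $29 at Q = 3; price $119 clears that bar, so the firm operates.
MC = 47 - 24Q + 6Q^2. Setting P = MC and taking the root on the rising branch gives Q* = 6.
TR = 119·6 = 714. TC = 570 + 282 = 852. Profit = 714 − 852 = -$138.
That loss of $138 beats the $570 the firm would lose by shutting down; producing recovers $432 of fixed cost.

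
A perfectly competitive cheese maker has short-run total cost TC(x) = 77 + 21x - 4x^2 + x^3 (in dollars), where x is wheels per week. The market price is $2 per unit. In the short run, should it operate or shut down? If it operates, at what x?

Shut down

From TC, MC = TC'(x) = 21 - 8x + 3x^2 and AVC = VC/x = 21 - 4x + x^2.
AVC is minimized where dAVC/dx = -4 + 2x = 0, at x = 2; min AVC = 21 - 4·2 + 2^2 = $17.
P = $2 lies below min AVC = $17; no output level covers variable cost.
Best response: produce nothing and absorb the $77 fixed cost.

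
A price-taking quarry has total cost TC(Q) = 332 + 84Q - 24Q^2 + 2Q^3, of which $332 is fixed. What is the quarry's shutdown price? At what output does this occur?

Short-run supply begins at min AVC. From VC = 84Q - 24Q^2 + 2Q^3, AVC = 84 - 24Q + 2Q^2.
At the minimum of AVC, MC = AVC. MC = 84 - 48Q + 6Q^2; setting MC = AVC gives 4Q^2 - 24Q = 0, so Q = 6. min AVC = 12.
So the shutdown price is $12.

$12 per unit, at Q = 6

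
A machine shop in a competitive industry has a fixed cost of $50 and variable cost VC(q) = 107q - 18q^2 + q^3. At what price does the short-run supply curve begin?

The firm shuts down when price falls below the minimum of average variable cost. AVC = VC/q = 107 - 18q + q^2.
dAVC/dq = -18 + 2q = 0 gives q = 9. min AVC = 107 - 18·9 + 9^2 = 26.
For P < $26 the firm produces nothing.

$26 per unit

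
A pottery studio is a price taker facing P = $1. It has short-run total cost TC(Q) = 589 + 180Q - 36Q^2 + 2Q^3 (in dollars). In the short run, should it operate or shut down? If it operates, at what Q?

Strip out fixed cost: VC = 180Q - 36Q^2 + 2Q^3. Then AVC = 180 - 36Q + 2Q^2 and MC = 180 - 72Q + 6Q^2.
The AVC parabola has its vertex at Q = 36/4 = 9, where AVC = 180 - 36·9 + 2·9^2 = $18.
Since P = $1 < min AVC = $18, price fails to cover variable cost at any output.
The firm minimizes its loss by shutting down and losing only its fixed cost of $589.

Shut down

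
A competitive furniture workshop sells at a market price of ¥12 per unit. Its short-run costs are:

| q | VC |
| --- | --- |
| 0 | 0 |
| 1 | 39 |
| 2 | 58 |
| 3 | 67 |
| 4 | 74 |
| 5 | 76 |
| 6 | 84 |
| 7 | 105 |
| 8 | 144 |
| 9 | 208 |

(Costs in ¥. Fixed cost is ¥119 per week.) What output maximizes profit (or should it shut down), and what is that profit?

q = 0 (shut down); profit = -¥119

Compute π = P·q − TC at each output: q=0: -119; q=1: -146; q=2: -153; q=3: -150; q=4: -145; q=5: -135; q=6: -131; q=7: -140; q=8: -167; q=9: -219.
Profit is highest at q = 0. Equivalently, the lowest AVC in the table is 84/6 ≈ ¥14 at q = 6, and P = ¥12 falls below it — price never covers variable cost, so the firm shuts down and loses only its fixed cost.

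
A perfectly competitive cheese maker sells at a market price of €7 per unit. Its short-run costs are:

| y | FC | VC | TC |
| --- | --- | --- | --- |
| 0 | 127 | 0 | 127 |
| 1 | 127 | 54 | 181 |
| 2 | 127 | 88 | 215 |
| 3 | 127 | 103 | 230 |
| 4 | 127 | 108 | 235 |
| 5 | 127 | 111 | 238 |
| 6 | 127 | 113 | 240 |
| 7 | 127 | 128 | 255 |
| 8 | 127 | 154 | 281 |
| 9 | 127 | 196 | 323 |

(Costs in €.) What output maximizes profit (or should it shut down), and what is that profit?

Compute π = P·y − TC at each output: y=0: -127; y=1: -174; y=2: -201; y=3: -209; y=4: -207; y=5: -203; y=6: -198; y=7: -206; y=8: -225; y=9: -260.
Profit is highest at y = 0. Equivalently, the lowest AVC in the table is 128/7 ≈ €18.29 at y = 7, and P = €7 falls below it — price never covers variable cost, so the firm shuts down and loses only its fixed cost.

y = 0 (shut down); profit = -€127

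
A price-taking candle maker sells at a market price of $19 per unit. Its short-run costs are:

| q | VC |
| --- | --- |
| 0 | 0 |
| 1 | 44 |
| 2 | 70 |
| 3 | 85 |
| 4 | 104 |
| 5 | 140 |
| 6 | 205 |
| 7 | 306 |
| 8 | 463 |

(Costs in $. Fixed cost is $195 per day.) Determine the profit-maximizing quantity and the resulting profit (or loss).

q = 0 (shut down); profit = -$195

Profit at each row (π = 19q − TC): q=0: -195; q=1: -220; q=2: -227; q=3: -223; q=4: -223; q=5: -240; q=6: -286; q=7: -368; q=8: -506.
Profit is highest at q = 0. Equivalently, the lowest AVC in the table is 104/4 ≈ $26 at q = 4, and P = $19 falls below it — price never covers variable cost, so the firm shuts down and loses only its fixed cost.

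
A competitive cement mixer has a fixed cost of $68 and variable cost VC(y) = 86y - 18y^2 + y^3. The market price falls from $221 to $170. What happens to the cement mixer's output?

Output falls from 15 to 14

MC = 86 - 36y + 3y^2; the shutdown threshold is min AVC = $5 (at y = 9).
At P = $221 ≥ min AVC, set P = MC on the rising branch: y = 15.
At P = $170 ≥ min AVC, set P = MC: y = 14. The firm stays open but cuts output.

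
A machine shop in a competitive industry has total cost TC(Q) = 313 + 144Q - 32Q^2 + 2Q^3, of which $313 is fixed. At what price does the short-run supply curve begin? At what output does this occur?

$16 per unit, at Q = 8

Short-run supply begins at min AVC. From VC = 144Q - 32Q^2 + 2Q^3, AVC = 144 - 32Q + 2Q^2.
dAVC/dQ = -32 + 4Q = 0 gives Q = 8. min AVC = 144 - 32·8 + 2·8^2 = 16.
For P < $16 the firm produces nothing.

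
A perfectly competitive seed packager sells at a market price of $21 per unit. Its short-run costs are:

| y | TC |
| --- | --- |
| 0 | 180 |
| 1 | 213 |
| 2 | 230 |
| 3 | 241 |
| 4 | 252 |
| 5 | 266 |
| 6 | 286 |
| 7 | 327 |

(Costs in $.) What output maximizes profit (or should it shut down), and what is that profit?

Tabulate TR − TC: y=0: -180; y=1: -192; y=2: -188; y=3: -178; y=4: -168; y=5: -161; y=6: -160; y=7: -180.
Profit is maximized at y = 6. AVC there is 106/6 = $17.67 ≤ P, so producing beats shutting down (which would give -$180).

y = 6; profit = -$160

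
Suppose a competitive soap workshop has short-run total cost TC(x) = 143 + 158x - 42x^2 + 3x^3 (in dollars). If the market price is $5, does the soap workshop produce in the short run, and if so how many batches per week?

Shut down

Variable cost is VC = 158x - 42x^2 + 3x^3, so AVC = VC/x = 158 - 42x + 3x^2 and MC = dTC/dx = 158 - 84x + 9x^2.
AVC is minimized where dAVC/dx = -42 + 6x = 0, at x = 7; min AVC = 158 - 42·7 + 3·7^2 = $11.
P = $5 lies below min AVC = $11; no output level covers variable cost.
Best response: produce nothing and absorb the $143 fixed cost.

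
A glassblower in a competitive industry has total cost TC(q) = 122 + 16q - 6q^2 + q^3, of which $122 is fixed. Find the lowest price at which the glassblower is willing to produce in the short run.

$7 per unit

The shutdown price is the minimum of AVC. VC = 16q - 6q^2 + q^3, so AVC = 16 - 6q + q^2.
At the minimum of AVC, MC = AVC. MC = 16 - 12q + 3q^2; setting MC = AVC gives 2q^2 - 6q = 0, so q = 3. min AVC = 7.
So the shutdown price is $7.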